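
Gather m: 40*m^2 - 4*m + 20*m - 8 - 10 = 40*m^2 + 16*m - 18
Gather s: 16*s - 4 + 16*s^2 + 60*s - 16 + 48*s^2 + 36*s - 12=64*s^2 + 112*s - 32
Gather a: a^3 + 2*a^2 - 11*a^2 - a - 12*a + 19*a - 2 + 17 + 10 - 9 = a^3 - 9*a^2 + 6*a + 16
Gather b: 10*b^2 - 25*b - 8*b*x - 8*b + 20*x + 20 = 10*b^2 + b*(-8*x - 33) + 20*x + 20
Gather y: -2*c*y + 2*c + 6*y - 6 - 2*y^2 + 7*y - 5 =2*c - 2*y^2 + y*(13 - 2*c) - 11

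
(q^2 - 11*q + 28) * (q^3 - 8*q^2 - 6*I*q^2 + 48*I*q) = q^5 - 19*q^4 - 6*I*q^4 + 116*q^3 + 114*I*q^3 - 224*q^2 - 696*I*q^2 + 1344*I*q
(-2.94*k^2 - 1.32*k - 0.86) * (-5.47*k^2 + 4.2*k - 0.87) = 16.0818*k^4 - 5.1276*k^3 + 1.718*k^2 - 2.4636*k + 0.7482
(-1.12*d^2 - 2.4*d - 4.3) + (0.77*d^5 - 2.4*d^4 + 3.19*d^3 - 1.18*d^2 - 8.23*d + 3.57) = 0.77*d^5 - 2.4*d^4 + 3.19*d^3 - 2.3*d^2 - 10.63*d - 0.73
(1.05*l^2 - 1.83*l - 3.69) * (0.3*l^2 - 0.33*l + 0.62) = 0.315*l^4 - 0.8955*l^3 + 0.1479*l^2 + 0.0831*l - 2.2878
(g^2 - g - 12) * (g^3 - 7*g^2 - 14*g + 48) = g^5 - 8*g^4 - 19*g^3 + 146*g^2 + 120*g - 576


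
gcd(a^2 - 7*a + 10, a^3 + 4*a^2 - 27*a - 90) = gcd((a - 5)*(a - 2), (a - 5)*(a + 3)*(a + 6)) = a - 5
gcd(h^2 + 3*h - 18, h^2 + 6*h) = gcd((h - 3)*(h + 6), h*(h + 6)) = h + 6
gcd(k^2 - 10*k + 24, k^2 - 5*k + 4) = k - 4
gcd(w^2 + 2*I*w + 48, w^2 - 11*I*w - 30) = w - 6*I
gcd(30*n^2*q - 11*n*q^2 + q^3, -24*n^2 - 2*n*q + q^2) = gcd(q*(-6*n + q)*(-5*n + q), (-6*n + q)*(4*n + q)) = -6*n + q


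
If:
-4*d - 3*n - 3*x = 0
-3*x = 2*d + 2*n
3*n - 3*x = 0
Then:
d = 0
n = 0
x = 0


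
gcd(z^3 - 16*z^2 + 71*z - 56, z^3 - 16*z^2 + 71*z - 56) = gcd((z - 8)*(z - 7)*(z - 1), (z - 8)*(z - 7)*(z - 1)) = z^3 - 16*z^2 + 71*z - 56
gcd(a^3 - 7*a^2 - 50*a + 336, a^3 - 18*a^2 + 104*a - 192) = a^2 - 14*a + 48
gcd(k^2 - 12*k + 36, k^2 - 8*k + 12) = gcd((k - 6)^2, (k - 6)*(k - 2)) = k - 6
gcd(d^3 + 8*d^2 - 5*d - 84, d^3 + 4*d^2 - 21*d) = d^2 + 4*d - 21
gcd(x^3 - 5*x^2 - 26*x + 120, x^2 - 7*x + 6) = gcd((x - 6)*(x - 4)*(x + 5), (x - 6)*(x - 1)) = x - 6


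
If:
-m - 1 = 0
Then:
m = -1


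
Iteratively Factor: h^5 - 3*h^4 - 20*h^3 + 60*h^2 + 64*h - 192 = (h + 2)*(h^4 - 5*h^3 - 10*h^2 + 80*h - 96) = (h - 4)*(h + 2)*(h^3 - h^2 - 14*h + 24) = (h - 4)*(h + 2)*(h + 4)*(h^2 - 5*h + 6) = (h - 4)*(h - 2)*(h + 2)*(h + 4)*(h - 3)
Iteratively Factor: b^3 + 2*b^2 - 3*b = (b)*(b^2 + 2*b - 3) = b*(b + 3)*(b - 1)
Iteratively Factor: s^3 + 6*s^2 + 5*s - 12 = (s + 3)*(s^2 + 3*s - 4) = (s + 3)*(s + 4)*(s - 1)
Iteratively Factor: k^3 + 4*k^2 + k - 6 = (k - 1)*(k^2 + 5*k + 6) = (k - 1)*(k + 2)*(k + 3)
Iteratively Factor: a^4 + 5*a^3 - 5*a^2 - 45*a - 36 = (a - 3)*(a^3 + 8*a^2 + 19*a + 12) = (a - 3)*(a + 3)*(a^2 + 5*a + 4) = (a - 3)*(a + 3)*(a + 4)*(a + 1)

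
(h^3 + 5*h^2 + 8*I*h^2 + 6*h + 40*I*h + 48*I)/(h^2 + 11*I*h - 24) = (h^2 + 5*h + 6)/(h + 3*I)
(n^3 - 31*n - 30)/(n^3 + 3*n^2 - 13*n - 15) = (n - 6)/(n - 3)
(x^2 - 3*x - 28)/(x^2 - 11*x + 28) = (x + 4)/(x - 4)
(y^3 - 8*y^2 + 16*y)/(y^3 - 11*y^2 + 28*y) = (y - 4)/(y - 7)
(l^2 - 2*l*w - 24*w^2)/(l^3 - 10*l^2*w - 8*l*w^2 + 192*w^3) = 1/(l - 8*w)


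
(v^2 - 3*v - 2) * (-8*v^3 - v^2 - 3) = -8*v^5 + 23*v^4 + 19*v^3 - v^2 + 9*v + 6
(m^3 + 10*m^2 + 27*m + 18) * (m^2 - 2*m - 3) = m^5 + 8*m^4 + 4*m^3 - 66*m^2 - 117*m - 54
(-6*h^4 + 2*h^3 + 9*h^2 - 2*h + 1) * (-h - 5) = 6*h^5 + 28*h^4 - 19*h^3 - 43*h^2 + 9*h - 5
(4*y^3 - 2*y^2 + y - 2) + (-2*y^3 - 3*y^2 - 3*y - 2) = 2*y^3 - 5*y^2 - 2*y - 4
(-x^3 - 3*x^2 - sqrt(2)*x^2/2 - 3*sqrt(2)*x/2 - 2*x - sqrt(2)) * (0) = 0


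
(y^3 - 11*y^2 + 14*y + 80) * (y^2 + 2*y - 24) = y^5 - 9*y^4 - 32*y^3 + 372*y^2 - 176*y - 1920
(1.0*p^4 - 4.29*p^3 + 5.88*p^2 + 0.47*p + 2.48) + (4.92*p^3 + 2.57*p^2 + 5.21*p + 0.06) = 1.0*p^4 + 0.63*p^3 + 8.45*p^2 + 5.68*p + 2.54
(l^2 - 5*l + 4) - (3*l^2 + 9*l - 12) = -2*l^2 - 14*l + 16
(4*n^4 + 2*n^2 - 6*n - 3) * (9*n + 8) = 36*n^5 + 32*n^4 + 18*n^3 - 38*n^2 - 75*n - 24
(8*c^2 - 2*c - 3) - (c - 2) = 8*c^2 - 3*c - 1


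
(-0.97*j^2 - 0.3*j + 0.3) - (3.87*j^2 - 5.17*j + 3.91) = -4.84*j^2 + 4.87*j - 3.61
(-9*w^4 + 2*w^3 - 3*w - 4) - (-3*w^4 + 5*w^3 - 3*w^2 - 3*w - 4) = -6*w^4 - 3*w^3 + 3*w^2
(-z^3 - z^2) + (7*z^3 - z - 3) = 6*z^3 - z^2 - z - 3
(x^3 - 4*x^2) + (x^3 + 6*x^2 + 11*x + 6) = 2*x^3 + 2*x^2 + 11*x + 6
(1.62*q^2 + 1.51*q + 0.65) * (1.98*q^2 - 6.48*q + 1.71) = 3.2076*q^4 - 7.5078*q^3 - 5.7276*q^2 - 1.6299*q + 1.1115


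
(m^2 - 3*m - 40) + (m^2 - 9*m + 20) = 2*m^2 - 12*m - 20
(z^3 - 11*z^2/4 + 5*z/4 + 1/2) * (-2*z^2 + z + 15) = -2*z^5 + 13*z^4/2 + 39*z^3/4 - 41*z^2 + 77*z/4 + 15/2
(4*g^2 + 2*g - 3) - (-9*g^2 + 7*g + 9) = 13*g^2 - 5*g - 12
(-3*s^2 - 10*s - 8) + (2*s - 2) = -3*s^2 - 8*s - 10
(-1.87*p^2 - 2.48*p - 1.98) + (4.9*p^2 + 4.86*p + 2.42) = 3.03*p^2 + 2.38*p + 0.44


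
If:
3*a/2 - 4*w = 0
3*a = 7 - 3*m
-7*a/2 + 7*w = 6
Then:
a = -48/7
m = 193/21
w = -18/7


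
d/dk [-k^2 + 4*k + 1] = 4 - 2*k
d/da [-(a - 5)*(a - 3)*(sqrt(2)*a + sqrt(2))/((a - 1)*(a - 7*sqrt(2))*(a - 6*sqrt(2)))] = 2*(-3*sqrt(2)*a^4 + 13*a^4 - 77*sqrt(2)*a^3 - 26*a^3 + 439*sqrt(2)*a^2 - 603*sqrt(2)*a - 390*a + 195 + 924*sqrt(2))/(a^6 - 26*sqrt(2)*a^5 - 2*a^5 + 52*sqrt(2)*a^4 + 507*a^4 - 2210*sqrt(2)*a^3 - 1012*a^3 + 4368*sqrt(2)*a^2 + 7562*a^2 - 14112*a - 2184*sqrt(2)*a + 7056)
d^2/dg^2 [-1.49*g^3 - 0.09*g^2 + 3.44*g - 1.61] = -8.94*g - 0.18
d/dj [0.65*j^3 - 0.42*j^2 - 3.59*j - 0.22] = 1.95*j^2 - 0.84*j - 3.59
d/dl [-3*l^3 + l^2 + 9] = l*(2 - 9*l)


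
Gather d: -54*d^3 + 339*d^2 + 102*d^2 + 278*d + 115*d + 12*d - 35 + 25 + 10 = -54*d^3 + 441*d^2 + 405*d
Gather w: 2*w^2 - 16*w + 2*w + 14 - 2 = 2*w^2 - 14*w + 12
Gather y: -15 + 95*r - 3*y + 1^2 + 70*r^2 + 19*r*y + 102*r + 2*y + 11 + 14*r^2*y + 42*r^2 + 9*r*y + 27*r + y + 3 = 112*r^2 + 224*r + y*(14*r^2 + 28*r)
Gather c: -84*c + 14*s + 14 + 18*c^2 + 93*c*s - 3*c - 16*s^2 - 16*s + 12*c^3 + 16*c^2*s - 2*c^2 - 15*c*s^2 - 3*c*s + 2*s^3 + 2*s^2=12*c^3 + c^2*(16*s + 16) + c*(-15*s^2 + 90*s - 87) + 2*s^3 - 14*s^2 - 2*s + 14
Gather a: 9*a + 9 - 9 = 9*a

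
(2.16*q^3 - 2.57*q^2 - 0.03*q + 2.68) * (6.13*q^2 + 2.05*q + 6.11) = 13.2408*q^5 - 11.3261*q^4 + 7.7452*q^3 + 0.664199999999999*q^2 + 5.3107*q + 16.3748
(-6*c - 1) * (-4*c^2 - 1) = 24*c^3 + 4*c^2 + 6*c + 1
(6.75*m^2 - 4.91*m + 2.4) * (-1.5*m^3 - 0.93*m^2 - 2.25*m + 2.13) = -10.125*m^5 + 1.0875*m^4 - 14.2212*m^3 + 23.193*m^2 - 15.8583*m + 5.112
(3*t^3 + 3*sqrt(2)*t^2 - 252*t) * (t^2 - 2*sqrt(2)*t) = 3*t^5 - 3*sqrt(2)*t^4 - 264*t^3 + 504*sqrt(2)*t^2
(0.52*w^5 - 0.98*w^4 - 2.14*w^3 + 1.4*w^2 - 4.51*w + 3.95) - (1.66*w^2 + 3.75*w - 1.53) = 0.52*w^5 - 0.98*w^4 - 2.14*w^3 - 0.26*w^2 - 8.26*w + 5.48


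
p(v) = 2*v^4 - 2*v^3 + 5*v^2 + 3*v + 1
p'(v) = 8*v^3 - 6*v^2 + 10*v + 3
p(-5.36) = 2087.33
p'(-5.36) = -1454.90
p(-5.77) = 2751.19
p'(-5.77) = -1791.26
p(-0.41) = 0.80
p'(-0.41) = -2.66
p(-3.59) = 479.41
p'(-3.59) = -480.37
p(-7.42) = 7133.47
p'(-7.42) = -3669.69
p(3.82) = 399.81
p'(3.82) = 399.59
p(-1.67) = 34.81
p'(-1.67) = -67.69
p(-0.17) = 0.65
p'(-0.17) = 1.09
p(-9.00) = 14959.00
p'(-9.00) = -6405.00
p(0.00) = 1.00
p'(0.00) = 3.00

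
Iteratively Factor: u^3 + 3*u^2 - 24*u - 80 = (u + 4)*(u^2 - u - 20) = (u - 5)*(u + 4)*(u + 4)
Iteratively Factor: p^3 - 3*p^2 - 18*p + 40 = (p - 2)*(p^2 - p - 20) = (p - 5)*(p - 2)*(p + 4)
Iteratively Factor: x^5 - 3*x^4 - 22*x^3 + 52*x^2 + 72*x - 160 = (x - 5)*(x^4 + 2*x^3 - 12*x^2 - 8*x + 32) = (x - 5)*(x + 2)*(x^3 - 12*x + 16) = (x - 5)*(x - 2)*(x + 2)*(x^2 + 2*x - 8) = (x - 5)*(x - 2)^2*(x + 2)*(x + 4)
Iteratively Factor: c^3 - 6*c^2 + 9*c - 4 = (c - 1)*(c^2 - 5*c + 4) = (c - 1)^2*(c - 4)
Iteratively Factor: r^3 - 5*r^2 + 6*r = (r - 3)*(r^2 - 2*r) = (r - 3)*(r - 2)*(r)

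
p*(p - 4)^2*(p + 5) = p^4 - 3*p^3 - 24*p^2 + 80*p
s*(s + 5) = s^2 + 5*s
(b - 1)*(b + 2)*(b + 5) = b^3 + 6*b^2 + 3*b - 10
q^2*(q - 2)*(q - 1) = q^4 - 3*q^3 + 2*q^2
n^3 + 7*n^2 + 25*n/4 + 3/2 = (n + 1/2)^2*(n + 6)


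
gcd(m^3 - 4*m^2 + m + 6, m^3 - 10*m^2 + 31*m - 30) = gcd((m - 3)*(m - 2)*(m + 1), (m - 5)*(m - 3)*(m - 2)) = m^2 - 5*m + 6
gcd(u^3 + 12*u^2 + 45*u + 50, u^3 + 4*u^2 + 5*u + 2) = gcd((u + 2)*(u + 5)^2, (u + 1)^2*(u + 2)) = u + 2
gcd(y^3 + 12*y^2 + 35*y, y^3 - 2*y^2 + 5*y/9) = y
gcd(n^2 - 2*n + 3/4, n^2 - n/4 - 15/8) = n - 3/2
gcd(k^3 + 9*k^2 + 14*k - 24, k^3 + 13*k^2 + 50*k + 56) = k + 4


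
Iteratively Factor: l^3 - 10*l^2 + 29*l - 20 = (l - 4)*(l^2 - 6*l + 5) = (l - 5)*(l - 4)*(l - 1)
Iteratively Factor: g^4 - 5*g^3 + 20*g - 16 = (g - 2)*(g^3 - 3*g^2 - 6*g + 8) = (g - 2)*(g - 1)*(g^2 - 2*g - 8) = (g - 4)*(g - 2)*(g - 1)*(g + 2)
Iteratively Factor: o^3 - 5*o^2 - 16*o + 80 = (o + 4)*(o^2 - 9*o + 20) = (o - 5)*(o + 4)*(o - 4)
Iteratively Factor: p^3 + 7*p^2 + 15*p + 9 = (p + 3)*(p^2 + 4*p + 3) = (p + 3)^2*(p + 1)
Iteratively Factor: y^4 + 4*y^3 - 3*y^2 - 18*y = (y + 3)*(y^3 + y^2 - 6*y) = (y + 3)^2*(y^2 - 2*y) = y*(y + 3)^2*(y - 2)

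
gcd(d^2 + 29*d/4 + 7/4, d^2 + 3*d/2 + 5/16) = d + 1/4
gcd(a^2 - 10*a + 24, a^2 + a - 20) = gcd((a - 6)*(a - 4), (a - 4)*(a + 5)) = a - 4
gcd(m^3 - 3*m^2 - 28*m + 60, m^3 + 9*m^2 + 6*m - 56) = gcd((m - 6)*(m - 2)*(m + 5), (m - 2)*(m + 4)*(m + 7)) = m - 2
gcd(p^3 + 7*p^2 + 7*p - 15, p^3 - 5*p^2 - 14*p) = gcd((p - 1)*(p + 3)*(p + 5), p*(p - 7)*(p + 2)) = 1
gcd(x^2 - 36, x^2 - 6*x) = x - 6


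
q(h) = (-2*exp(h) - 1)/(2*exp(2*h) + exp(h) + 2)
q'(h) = (-2*exp(h) - 1)*(-4*exp(2*h) - exp(h))/(2*exp(2*h) + exp(h) + 2)^2 - 2*exp(h)/(2*exp(2*h) + exp(h) + 2) = ((2*exp(h) + 1)*(4*exp(h) + 1) - 4*exp(2*h) - 2*exp(h) - 4)*exp(h)/(2*exp(2*h) + exp(h) + 2)^2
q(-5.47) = -0.50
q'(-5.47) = -0.00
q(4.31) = -0.01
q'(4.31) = 0.01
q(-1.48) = -0.62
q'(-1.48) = -0.08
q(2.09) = -0.12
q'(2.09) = 0.12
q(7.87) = -0.00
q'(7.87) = 0.00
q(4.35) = -0.01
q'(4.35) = 0.01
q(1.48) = -0.22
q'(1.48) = 0.20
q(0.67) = -0.42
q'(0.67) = 0.29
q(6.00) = 0.00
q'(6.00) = 0.00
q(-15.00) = -0.50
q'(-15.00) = 0.00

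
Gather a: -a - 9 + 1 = -a - 8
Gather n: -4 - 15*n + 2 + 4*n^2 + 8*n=4*n^2 - 7*n - 2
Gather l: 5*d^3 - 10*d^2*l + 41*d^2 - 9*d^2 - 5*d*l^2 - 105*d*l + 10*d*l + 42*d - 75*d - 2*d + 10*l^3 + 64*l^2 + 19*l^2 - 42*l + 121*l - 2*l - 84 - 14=5*d^3 + 32*d^2 - 35*d + 10*l^3 + l^2*(83 - 5*d) + l*(-10*d^2 - 95*d + 77) - 98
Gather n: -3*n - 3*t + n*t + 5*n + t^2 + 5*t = n*(t + 2) + t^2 + 2*t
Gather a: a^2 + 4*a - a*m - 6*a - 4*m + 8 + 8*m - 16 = a^2 + a*(-m - 2) + 4*m - 8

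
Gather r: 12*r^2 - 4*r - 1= 12*r^2 - 4*r - 1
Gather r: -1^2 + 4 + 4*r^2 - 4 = 4*r^2 - 1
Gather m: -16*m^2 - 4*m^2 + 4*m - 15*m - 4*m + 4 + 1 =-20*m^2 - 15*m + 5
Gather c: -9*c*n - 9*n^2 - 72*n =-9*c*n - 9*n^2 - 72*n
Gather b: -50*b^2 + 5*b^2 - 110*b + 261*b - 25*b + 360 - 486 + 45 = -45*b^2 + 126*b - 81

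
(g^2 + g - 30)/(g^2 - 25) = (g + 6)/(g + 5)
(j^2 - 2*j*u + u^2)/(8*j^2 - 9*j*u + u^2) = (-j + u)/(-8*j + u)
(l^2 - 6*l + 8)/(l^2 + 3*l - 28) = (l - 2)/(l + 7)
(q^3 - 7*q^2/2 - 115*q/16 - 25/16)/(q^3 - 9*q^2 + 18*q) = (16*q^3 - 56*q^2 - 115*q - 25)/(16*q*(q^2 - 9*q + 18))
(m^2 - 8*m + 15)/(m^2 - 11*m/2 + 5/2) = 2*(m - 3)/(2*m - 1)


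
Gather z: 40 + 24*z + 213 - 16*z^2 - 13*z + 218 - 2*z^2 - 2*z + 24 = -18*z^2 + 9*z + 495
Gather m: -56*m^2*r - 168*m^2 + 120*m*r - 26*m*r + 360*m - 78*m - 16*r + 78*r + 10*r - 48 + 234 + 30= m^2*(-56*r - 168) + m*(94*r + 282) + 72*r + 216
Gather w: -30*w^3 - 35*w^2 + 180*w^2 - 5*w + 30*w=-30*w^3 + 145*w^2 + 25*w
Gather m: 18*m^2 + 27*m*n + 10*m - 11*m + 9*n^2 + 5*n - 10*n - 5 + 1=18*m^2 + m*(27*n - 1) + 9*n^2 - 5*n - 4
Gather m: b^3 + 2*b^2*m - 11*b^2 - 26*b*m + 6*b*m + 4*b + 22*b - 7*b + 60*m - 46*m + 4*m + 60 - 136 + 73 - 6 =b^3 - 11*b^2 + 19*b + m*(2*b^2 - 20*b + 18) - 9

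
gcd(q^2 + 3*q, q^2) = q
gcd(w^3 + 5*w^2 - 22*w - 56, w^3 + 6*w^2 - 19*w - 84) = w^2 + 3*w - 28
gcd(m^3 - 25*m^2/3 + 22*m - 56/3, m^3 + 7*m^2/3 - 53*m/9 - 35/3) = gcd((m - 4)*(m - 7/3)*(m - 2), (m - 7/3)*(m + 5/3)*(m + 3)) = m - 7/3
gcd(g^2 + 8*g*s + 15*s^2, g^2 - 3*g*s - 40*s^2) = g + 5*s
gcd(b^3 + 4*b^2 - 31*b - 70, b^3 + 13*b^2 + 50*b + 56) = b^2 + 9*b + 14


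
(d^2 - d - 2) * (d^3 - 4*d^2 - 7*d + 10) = d^5 - 5*d^4 - 5*d^3 + 25*d^2 + 4*d - 20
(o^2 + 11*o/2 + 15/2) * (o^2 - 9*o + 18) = o^4 - 7*o^3/2 - 24*o^2 + 63*o/2 + 135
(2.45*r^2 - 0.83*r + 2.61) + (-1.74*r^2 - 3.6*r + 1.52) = 0.71*r^2 - 4.43*r + 4.13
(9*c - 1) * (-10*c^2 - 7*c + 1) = -90*c^3 - 53*c^2 + 16*c - 1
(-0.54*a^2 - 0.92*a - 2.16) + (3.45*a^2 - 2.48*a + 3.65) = 2.91*a^2 - 3.4*a + 1.49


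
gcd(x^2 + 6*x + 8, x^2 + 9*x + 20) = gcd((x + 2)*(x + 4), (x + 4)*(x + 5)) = x + 4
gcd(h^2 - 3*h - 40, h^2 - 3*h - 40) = h^2 - 3*h - 40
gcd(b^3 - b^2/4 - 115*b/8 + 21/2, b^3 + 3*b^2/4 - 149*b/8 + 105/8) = b^2 - 17*b/4 + 21/8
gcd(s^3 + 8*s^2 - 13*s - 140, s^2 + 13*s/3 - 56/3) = s + 7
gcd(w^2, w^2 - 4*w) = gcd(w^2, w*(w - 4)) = w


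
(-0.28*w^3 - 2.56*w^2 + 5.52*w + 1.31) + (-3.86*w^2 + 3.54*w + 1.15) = -0.28*w^3 - 6.42*w^2 + 9.06*w + 2.46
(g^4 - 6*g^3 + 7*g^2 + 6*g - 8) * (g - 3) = g^5 - 9*g^4 + 25*g^3 - 15*g^2 - 26*g + 24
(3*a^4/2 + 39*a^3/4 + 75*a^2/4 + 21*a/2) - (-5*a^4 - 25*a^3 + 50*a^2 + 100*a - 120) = 13*a^4/2 + 139*a^3/4 - 125*a^2/4 - 179*a/2 + 120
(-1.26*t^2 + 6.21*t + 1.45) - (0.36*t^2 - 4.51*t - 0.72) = -1.62*t^2 + 10.72*t + 2.17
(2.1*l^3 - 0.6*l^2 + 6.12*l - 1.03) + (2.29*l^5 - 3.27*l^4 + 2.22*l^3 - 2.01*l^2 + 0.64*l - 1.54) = 2.29*l^5 - 3.27*l^4 + 4.32*l^3 - 2.61*l^2 + 6.76*l - 2.57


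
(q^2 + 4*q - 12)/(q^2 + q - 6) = (q + 6)/(q + 3)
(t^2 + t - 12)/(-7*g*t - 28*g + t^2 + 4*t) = (t - 3)/(-7*g + t)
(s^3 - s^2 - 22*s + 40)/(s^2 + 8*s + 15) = (s^2 - 6*s + 8)/(s + 3)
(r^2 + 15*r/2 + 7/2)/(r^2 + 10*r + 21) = (r + 1/2)/(r + 3)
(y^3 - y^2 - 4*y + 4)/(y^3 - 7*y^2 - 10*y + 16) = (y - 2)/(y - 8)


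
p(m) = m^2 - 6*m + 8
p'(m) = 2*m - 6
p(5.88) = 7.29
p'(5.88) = 5.76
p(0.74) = 4.11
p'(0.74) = -4.52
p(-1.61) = 20.25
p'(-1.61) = -9.22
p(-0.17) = 9.05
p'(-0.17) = -6.34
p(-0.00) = 8.00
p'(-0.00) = -6.00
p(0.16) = 7.07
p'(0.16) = -5.68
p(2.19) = -0.34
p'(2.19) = -1.62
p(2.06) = -0.12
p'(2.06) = -1.88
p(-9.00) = 143.00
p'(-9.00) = -24.00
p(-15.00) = 323.00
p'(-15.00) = -36.00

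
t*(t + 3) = t^2 + 3*t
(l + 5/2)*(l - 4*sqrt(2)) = l^2 - 4*sqrt(2)*l + 5*l/2 - 10*sqrt(2)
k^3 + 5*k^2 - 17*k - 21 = (k - 3)*(k + 1)*(k + 7)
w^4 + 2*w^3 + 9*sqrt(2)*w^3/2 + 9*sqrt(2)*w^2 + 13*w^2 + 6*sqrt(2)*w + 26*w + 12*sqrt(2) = (w + 2)*(w + sqrt(2))*(w + 3*sqrt(2)/2)*(w + 2*sqrt(2))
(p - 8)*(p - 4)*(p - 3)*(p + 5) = p^4 - 10*p^3 - 7*p^2 + 244*p - 480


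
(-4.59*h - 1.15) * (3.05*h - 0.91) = -13.9995*h^2 + 0.6694*h + 1.0465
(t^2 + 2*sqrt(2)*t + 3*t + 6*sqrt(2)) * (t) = t^3 + 2*sqrt(2)*t^2 + 3*t^2 + 6*sqrt(2)*t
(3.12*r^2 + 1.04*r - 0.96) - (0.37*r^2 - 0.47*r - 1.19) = 2.75*r^2 + 1.51*r + 0.23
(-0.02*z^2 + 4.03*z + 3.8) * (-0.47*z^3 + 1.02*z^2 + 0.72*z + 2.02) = 0.0094*z^5 - 1.9145*z^4 + 2.3102*z^3 + 6.7372*z^2 + 10.8766*z + 7.676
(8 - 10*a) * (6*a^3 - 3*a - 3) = -60*a^4 + 48*a^3 + 30*a^2 + 6*a - 24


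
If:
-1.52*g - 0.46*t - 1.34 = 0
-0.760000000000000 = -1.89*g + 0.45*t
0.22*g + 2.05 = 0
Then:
No Solution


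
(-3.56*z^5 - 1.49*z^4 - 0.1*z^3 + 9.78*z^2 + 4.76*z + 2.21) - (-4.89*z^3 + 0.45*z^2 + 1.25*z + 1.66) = -3.56*z^5 - 1.49*z^4 + 4.79*z^3 + 9.33*z^2 + 3.51*z + 0.55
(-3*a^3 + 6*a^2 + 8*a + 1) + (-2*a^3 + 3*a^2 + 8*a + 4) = -5*a^3 + 9*a^2 + 16*a + 5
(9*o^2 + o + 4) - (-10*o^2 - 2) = 19*o^2 + o + 6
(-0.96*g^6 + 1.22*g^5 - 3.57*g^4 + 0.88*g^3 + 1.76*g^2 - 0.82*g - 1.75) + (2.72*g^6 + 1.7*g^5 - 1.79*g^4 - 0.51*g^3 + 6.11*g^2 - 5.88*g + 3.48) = 1.76*g^6 + 2.92*g^5 - 5.36*g^4 + 0.37*g^3 + 7.87*g^2 - 6.7*g + 1.73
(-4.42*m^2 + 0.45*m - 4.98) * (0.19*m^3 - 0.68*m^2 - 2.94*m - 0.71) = -0.8398*m^5 + 3.0911*m^4 + 11.7426*m^3 + 5.2016*m^2 + 14.3217*m + 3.5358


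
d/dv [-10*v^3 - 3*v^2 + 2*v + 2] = -30*v^2 - 6*v + 2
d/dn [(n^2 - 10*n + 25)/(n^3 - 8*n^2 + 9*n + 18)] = (-n^4 + 20*n^3 - 146*n^2 + 436*n - 405)/(n^6 - 16*n^5 + 82*n^4 - 108*n^3 - 207*n^2 + 324*n + 324)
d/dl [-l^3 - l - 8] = -3*l^2 - 1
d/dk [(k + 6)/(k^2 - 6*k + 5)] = (k^2 - 6*k - 2*(k - 3)*(k + 6) + 5)/(k^2 - 6*k + 5)^2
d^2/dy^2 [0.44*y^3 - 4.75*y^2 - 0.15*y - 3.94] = 2.64*y - 9.5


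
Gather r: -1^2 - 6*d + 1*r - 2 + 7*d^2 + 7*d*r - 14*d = 7*d^2 - 20*d + r*(7*d + 1) - 3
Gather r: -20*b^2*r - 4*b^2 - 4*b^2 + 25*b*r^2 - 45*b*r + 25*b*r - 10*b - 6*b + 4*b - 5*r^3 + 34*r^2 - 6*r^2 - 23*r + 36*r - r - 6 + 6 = -8*b^2 - 12*b - 5*r^3 + r^2*(25*b + 28) + r*(-20*b^2 - 20*b + 12)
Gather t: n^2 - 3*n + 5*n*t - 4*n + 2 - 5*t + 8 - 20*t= n^2 - 7*n + t*(5*n - 25) + 10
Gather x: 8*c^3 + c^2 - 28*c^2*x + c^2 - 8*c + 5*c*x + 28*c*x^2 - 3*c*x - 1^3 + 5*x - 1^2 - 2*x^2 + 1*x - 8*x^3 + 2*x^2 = 8*c^3 + 2*c^2 + 28*c*x^2 - 8*c - 8*x^3 + x*(-28*c^2 + 2*c + 6) - 2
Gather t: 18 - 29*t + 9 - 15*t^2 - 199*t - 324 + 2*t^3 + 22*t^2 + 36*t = 2*t^3 + 7*t^2 - 192*t - 297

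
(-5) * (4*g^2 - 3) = 15 - 20*g^2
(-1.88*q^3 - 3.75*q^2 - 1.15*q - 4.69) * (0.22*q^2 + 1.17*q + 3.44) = -0.4136*q^5 - 3.0246*q^4 - 11.1077*q^3 - 15.2773*q^2 - 9.4433*q - 16.1336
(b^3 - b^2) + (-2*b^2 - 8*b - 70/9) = b^3 - 3*b^2 - 8*b - 70/9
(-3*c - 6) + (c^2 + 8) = c^2 - 3*c + 2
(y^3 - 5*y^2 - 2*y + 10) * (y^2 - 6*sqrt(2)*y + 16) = y^5 - 6*sqrt(2)*y^4 - 5*y^4 + 14*y^3 + 30*sqrt(2)*y^3 - 70*y^2 + 12*sqrt(2)*y^2 - 60*sqrt(2)*y - 32*y + 160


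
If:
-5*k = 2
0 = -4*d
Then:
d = 0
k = -2/5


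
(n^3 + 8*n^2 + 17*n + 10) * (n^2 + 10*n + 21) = n^5 + 18*n^4 + 118*n^3 + 348*n^2 + 457*n + 210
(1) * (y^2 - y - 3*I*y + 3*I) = y^2 - y - 3*I*y + 3*I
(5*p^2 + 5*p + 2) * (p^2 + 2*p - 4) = 5*p^4 + 15*p^3 - 8*p^2 - 16*p - 8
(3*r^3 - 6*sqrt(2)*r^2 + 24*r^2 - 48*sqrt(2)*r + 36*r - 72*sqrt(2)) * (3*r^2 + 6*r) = 9*r^5 - 18*sqrt(2)*r^4 + 90*r^4 - 180*sqrt(2)*r^3 + 252*r^3 - 504*sqrt(2)*r^2 + 216*r^2 - 432*sqrt(2)*r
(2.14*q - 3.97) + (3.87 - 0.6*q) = 1.54*q - 0.1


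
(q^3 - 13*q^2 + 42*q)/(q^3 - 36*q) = (q - 7)/(q + 6)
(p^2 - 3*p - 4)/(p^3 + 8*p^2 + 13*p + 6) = (p - 4)/(p^2 + 7*p + 6)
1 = 1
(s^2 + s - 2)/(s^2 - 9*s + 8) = (s + 2)/(s - 8)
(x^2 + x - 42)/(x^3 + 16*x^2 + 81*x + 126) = (x - 6)/(x^2 + 9*x + 18)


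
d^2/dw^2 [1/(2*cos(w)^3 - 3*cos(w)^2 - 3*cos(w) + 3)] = 24*(6*(2*cos(w) - cos(2*w))^2*sin(w)^2 + (-cos(w) - 4*cos(2*w) + 3*cos(3*w))*(-3*cos(w) - 3*cos(2*w) + cos(3*w) + 3)/4)/(6*sin(w)^2 - 3*cos(w) + cos(3*w))^3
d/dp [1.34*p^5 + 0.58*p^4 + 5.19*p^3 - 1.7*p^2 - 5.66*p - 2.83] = 6.7*p^4 + 2.32*p^3 + 15.57*p^2 - 3.4*p - 5.66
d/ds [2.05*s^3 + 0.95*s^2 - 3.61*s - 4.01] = 6.15*s^2 + 1.9*s - 3.61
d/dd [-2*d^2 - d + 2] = -4*d - 1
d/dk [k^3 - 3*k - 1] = 3*k^2 - 3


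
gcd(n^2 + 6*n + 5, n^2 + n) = n + 1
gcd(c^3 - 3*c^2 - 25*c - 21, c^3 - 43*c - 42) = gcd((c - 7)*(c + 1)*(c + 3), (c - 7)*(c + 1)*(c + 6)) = c^2 - 6*c - 7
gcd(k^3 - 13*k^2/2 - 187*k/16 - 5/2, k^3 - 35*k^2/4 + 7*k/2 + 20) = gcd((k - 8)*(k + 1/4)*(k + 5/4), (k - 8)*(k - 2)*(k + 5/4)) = k^2 - 27*k/4 - 10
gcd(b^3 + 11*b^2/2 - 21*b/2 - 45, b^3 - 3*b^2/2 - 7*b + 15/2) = b^2 - b/2 - 15/2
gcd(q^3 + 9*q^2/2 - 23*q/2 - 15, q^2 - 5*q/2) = q - 5/2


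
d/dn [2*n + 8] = 2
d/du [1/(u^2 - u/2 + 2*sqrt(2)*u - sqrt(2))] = 2*(-4*u - 4*sqrt(2) + 1)/(2*u^2 - u + 4*sqrt(2)*u - 2*sqrt(2))^2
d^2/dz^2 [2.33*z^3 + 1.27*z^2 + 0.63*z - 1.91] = 13.98*z + 2.54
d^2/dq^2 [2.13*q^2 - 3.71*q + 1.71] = 4.26000000000000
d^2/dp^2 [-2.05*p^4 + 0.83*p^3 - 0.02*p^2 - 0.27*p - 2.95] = -24.6*p^2 + 4.98*p - 0.04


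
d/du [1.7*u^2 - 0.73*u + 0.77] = 3.4*u - 0.73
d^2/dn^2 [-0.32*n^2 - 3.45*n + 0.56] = -0.640000000000000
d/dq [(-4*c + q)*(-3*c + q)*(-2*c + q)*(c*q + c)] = c*(-24*c^3 + 52*c^2*q + 26*c^2 - 27*c*q^2 - 18*c*q + 4*q^3 + 3*q^2)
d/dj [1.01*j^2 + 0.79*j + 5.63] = 2.02*j + 0.79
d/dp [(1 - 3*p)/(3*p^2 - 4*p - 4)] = (9*p^2 - 6*p + 16)/(9*p^4 - 24*p^3 - 8*p^2 + 32*p + 16)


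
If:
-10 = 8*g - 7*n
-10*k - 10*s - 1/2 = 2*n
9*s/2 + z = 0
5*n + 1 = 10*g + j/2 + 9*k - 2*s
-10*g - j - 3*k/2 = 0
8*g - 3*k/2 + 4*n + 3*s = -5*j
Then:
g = -23189/220504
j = -2083/55126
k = 40037/55126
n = 36063/27563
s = -114437/110252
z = 1029933/220504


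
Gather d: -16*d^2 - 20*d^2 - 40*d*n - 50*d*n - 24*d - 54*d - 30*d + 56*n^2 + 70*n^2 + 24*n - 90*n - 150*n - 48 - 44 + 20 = -36*d^2 + d*(-90*n - 108) + 126*n^2 - 216*n - 72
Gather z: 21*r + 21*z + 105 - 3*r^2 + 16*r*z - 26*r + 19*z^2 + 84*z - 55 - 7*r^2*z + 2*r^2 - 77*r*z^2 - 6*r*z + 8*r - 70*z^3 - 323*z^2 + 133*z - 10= -r^2 + 3*r - 70*z^3 + z^2*(-77*r - 304) + z*(-7*r^2 + 10*r + 238) + 40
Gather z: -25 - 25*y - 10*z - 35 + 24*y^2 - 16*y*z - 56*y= 24*y^2 - 81*y + z*(-16*y - 10) - 60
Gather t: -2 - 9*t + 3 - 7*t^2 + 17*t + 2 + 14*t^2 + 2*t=7*t^2 + 10*t + 3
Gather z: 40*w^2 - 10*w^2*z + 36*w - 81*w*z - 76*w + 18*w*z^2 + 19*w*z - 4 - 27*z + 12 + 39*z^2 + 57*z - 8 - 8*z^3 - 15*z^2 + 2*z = 40*w^2 - 40*w - 8*z^3 + z^2*(18*w + 24) + z*(-10*w^2 - 62*w + 32)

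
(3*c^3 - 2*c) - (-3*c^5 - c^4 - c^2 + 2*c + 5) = 3*c^5 + c^4 + 3*c^3 + c^2 - 4*c - 5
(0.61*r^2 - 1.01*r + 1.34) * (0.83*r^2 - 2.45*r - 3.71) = 0.5063*r^4 - 2.3328*r^3 + 1.3236*r^2 + 0.4641*r - 4.9714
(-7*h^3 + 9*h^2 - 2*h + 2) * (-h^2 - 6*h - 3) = 7*h^5 + 33*h^4 - 31*h^3 - 17*h^2 - 6*h - 6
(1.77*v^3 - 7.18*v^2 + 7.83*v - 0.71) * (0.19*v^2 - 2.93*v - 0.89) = 0.3363*v^5 - 6.5503*v^4 + 20.9498*v^3 - 16.6866*v^2 - 4.8884*v + 0.6319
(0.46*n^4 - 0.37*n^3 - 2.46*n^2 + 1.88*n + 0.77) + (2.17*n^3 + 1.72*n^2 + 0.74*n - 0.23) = 0.46*n^4 + 1.8*n^3 - 0.74*n^2 + 2.62*n + 0.54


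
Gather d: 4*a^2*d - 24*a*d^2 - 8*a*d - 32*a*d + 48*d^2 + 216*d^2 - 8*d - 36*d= d^2*(264 - 24*a) + d*(4*a^2 - 40*a - 44)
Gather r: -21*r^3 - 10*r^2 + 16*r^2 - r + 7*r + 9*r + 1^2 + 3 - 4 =-21*r^3 + 6*r^2 + 15*r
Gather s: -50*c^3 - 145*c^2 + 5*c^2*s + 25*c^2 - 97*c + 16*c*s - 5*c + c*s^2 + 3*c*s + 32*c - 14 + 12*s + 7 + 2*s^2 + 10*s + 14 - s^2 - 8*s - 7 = -50*c^3 - 120*c^2 - 70*c + s^2*(c + 1) + s*(5*c^2 + 19*c + 14)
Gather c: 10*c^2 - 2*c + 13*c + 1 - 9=10*c^2 + 11*c - 8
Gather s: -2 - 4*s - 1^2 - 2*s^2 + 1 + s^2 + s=-s^2 - 3*s - 2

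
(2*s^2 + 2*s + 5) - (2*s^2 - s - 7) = 3*s + 12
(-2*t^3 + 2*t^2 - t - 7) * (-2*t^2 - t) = 4*t^5 - 2*t^4 + 15*t^2 + 7*t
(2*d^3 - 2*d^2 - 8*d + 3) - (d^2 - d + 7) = 2*d^3 - 3*d^2 - 7*d - 4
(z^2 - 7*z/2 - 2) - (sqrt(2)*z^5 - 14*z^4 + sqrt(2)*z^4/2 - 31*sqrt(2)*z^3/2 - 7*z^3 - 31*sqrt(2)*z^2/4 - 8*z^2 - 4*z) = -sqrt(2)*z^5 - sqrt(2)*z^4/2 + 14*z^4 + 7*z^3 + 31*sqrt(2)*z^3/2 + 9*z^2 + 31*sqrt(2)*z^2/4 + z/2 - 2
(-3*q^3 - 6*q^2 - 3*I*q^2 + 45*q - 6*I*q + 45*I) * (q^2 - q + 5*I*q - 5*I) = -3*q^5 - 3*q^4 - 18*I*q^4 + 66*q^3 - 18*I*q^3 - 30*q^2 + 306*I*q^2 - 255*q - 270*I*q + 225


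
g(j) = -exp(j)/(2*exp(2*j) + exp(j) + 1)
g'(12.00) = 0.00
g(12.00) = 0.00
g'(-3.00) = -0.04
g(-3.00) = -0.05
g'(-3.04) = -0.04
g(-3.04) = -0.05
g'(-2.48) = -0.07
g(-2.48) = -0.08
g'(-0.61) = -0.05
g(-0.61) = -0.25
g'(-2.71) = -0.06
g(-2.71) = -0.06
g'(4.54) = 0.01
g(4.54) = -0.01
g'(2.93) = 0.03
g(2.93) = -0.03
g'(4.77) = 0.00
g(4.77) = -0.00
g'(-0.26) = 0.02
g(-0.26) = -0.26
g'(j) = -(-4*exp(2*j) - exp(j))*exp(j)/(2*exp(2*j) + exp(j) + 1)^2 - exp(j)/(2*exp(2*j) + exp(j) + 1)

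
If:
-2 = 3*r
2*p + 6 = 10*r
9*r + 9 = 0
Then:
No Solution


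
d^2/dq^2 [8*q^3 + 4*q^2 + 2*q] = 48*q + 8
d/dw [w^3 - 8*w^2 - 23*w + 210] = 3*w^2 - 16*w - 23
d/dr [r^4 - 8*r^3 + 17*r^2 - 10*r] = 4*r^3 - 24*r^2 + 34*r - 10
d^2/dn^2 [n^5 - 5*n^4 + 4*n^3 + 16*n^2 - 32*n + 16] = 20*n^3 - 60*n^2 + 24*n + 32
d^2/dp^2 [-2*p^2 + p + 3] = -4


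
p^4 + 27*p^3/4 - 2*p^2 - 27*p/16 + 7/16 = (p - 1/2)*(p - 1/4)*(p + 1/2)*(p + 7)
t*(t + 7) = t^2 + 7*t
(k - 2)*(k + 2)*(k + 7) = k^3 + 7*k^2 - 4*k - 28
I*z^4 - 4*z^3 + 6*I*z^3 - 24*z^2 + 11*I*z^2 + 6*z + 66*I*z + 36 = (z + 6)*(z - I)*(z + 6*I)*(I*z + 1)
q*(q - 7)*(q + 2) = q^3 - 5*q^2 - 14*q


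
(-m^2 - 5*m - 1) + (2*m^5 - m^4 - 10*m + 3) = 2*m^5 - m^4 - m^2 - 15*m + 2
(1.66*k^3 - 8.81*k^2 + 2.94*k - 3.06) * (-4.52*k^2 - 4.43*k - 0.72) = -7.5032*k^5 + 32.4674*k^4 + 24.5443*k^3 + 7.1502*k^2 + 11.439*k + 2.2032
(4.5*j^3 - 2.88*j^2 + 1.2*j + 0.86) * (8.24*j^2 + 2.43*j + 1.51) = 37.08*j^5 - 12.7962*j^4 + 9.6846*j^3 + 5.6536*j^2 + 3.9018*j + 1.2986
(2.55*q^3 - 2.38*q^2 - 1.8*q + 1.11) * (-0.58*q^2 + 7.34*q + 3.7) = -1.479*q^5 + 20.0974*q^4 - 6.9902*q^3 - 22.6618*q^2 + 1.4874*q + 4.107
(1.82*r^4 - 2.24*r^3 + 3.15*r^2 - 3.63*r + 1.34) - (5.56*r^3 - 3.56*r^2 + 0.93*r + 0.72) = 1.82*r^4 - 7.8*r^3 + 6.71*r^2 - 4.56*r + 0.62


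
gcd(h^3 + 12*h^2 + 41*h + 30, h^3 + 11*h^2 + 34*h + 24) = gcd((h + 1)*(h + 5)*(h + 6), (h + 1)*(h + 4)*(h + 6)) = h^2 + 7*h + 6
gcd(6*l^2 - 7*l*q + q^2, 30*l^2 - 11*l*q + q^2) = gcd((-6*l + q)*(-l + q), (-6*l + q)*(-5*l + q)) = -6*l + q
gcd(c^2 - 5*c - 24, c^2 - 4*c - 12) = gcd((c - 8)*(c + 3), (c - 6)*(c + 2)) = 1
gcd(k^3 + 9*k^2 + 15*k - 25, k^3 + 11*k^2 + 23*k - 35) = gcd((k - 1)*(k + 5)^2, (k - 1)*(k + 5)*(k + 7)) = k^2 + 4*k - 5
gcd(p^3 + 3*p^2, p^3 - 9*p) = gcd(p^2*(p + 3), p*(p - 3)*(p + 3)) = p^2 + 3*p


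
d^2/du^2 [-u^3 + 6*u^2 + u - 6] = 12 - 6*u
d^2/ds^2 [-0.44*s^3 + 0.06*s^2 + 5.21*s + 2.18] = 0.12 - 2.64*s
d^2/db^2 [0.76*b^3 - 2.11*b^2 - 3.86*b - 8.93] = 4.56*b - 4.22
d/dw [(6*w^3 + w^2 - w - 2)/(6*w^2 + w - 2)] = (36*w^4 + 12*w^3 - 29*w^2 + 20*w + 4)/(36*w^4 + 12*w^3 - 23*w^2 - 4*w + 4)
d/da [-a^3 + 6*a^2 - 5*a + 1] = -3*a^2 + 12*a - 5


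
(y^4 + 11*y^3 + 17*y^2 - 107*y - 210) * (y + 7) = y^5 + 18*y^4 + 94*y^3 + 12*y^2 - 959*y - 1470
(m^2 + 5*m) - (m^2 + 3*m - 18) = 2*m + 18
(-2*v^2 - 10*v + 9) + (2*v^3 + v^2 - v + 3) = 2*v^3 - v^2 - 11*v + 12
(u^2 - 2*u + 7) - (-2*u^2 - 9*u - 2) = 3*u^2 + 7*u + 9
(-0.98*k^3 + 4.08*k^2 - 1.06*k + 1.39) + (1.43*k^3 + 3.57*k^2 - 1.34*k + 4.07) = 0.45*k^3 + 7.65*k^2 - 2.4*k + 5.46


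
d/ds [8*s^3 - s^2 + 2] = 2*s*(12*s - 1)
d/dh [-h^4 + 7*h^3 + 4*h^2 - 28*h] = -4*h^3 + 21*h^2 + 8*h - 28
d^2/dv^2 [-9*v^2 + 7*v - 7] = -18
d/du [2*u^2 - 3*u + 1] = 4*u - 3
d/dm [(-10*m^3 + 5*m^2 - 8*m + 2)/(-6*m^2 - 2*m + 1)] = 2*(30*m^4 + 20*m^3 - 44*m^2 + 17*m - 2)/(36*m^4 + 24*m^3 - 8*m^2 - 4*m + 1)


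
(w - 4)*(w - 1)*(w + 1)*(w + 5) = w^4 + w^3 - 21*w^2 - w + 20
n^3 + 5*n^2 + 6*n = n*(n + 2)*(n + 3)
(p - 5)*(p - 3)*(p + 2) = p^3 - 6*p^2 - p + 30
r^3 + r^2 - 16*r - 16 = (r - 4)*(r + 1)*(r + 4)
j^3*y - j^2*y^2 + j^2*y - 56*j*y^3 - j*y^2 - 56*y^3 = (j - 8*y)*(j + 7*y)*(j*y + y)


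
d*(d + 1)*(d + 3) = d^3 + 4*d^2 + 3*d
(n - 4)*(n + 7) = n^2 + 3*n - 28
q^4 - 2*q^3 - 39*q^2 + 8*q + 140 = (q - 7)*(q - 2)*(q + 2)*(q + 5)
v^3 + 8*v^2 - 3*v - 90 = (v - 3)*(v + 5)*(v + 6)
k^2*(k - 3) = k^3 - 3*k^2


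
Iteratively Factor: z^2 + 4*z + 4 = (z + 2)*(z + 2)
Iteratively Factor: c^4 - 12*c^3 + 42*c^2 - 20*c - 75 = (c - 5)*(c^3 - 7*c^2 + 7*c + 15) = (c - 5)^2*(c^2 - 2*c - 3) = (c - 5)^2*(c - 3)*(c + 1)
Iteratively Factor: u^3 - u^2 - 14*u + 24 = (u - 2)*(u^2 + u - 12) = (u - 2)*(u + 4)*(u - 3)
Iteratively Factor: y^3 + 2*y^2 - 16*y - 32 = (y + 4)*(y^2 - 2*y - 8) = (y + 2)*(y + 4)*(y - 4)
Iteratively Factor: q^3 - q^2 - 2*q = (q + 1)*(q^2 - 2*q) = q*(q + 1)*(q - 2)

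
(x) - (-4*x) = 5*x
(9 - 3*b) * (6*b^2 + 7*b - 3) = -18*b^3 + 33*b^2 + 72*b - 27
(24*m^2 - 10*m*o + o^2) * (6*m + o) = 144*m^3 - 36*m^2*o - 4*m*o^2 + o^3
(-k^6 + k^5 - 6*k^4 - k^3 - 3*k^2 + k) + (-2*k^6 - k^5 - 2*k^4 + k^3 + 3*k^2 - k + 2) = -3*k^6 - 8*k^4 + 2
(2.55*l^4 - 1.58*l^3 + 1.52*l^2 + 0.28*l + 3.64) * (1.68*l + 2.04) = 4.284*l^5 + 2.5476*l^4 - 0.6696*l^3 + 3.5712*l^2 + 6.6864*l + 7.4256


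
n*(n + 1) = n^2 + n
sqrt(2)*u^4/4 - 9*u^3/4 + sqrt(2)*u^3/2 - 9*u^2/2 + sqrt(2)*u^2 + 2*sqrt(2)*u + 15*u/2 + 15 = (u/2 + 1)*(u - 3*sqrt(2))*(u - 5*sqrt(2)/2)*(sqrt(2)*u/2 + 1)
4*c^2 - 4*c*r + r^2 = (-2*c + r)^2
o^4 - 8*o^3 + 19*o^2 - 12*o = o*(o - 4)*(o - 3)*(o - 1)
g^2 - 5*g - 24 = (g - 8)*(g + 3)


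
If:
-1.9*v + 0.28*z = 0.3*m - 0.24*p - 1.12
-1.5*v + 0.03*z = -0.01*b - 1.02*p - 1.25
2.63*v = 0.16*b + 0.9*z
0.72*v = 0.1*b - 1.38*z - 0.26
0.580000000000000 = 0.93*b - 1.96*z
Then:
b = 0.31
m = 2.78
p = -1.27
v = -0.03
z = -0.15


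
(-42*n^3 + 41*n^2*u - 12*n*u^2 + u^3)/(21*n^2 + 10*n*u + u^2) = (-42*n^3 + 41*n^2*u - 12*n*u^2 + u^3)/(21*n^2 + 10*n*u + u^2)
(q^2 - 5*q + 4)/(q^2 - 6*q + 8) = (q - 1)/(q - 2)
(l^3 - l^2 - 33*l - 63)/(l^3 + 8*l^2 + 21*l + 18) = (l - 7)/(l + 2)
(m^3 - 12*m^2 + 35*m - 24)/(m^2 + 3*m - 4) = (m^2 - 11*m + 24)/(m + 4)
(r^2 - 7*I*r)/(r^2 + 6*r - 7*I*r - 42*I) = r/(r + 6)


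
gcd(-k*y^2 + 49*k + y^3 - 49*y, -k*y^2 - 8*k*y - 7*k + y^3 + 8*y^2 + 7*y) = -k*y - 7*k + y^2 + 7*y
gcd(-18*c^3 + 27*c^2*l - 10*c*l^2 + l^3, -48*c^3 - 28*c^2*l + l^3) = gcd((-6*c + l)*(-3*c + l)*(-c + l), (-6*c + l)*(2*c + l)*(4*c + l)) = 6*c - l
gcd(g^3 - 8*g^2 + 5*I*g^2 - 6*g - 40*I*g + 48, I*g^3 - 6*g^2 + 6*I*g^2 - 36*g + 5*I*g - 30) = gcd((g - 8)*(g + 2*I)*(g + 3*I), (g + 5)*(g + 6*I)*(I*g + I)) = 1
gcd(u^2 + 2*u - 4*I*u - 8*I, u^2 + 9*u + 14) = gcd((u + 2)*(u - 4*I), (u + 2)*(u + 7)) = u + 2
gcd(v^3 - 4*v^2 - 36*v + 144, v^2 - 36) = v^2 - 36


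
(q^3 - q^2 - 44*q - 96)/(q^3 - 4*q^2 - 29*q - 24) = (q + 4)/(q + 1)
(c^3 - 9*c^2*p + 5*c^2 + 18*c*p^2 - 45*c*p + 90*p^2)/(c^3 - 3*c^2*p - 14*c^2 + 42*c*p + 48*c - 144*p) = (c^2 - 6*c*p + 5*c - 30*p)/(c^2 - 14*c + 48)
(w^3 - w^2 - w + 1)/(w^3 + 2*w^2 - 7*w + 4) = (w + 1)/(w + 4)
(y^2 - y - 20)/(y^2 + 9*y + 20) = (y - 5)/(y + 5)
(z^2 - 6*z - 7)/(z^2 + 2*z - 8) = (z^2 - 6*z - 7)/(z^2 + 2*z - 8)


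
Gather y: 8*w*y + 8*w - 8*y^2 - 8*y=8*w - 8*y^2 + y*(8*w - 8)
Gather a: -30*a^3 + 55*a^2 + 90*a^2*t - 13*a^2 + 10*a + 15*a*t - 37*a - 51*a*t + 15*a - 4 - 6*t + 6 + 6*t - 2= -30*a^3 + a^2*(90*t + 42) + a*(-36*t - 12)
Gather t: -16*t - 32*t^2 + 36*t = -32*t^2 + 20*t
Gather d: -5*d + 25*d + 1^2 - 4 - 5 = 20*d - 8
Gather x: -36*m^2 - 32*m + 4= -36*m^2 - 32*m + 4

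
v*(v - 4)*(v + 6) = v^3 + 2*v^2 - 24*v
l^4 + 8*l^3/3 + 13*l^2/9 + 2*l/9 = l*(l + 1/3)^2*(l + 2)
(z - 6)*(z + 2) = z^2 - 4*z - 12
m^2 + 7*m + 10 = (m + 2)*(m + 5)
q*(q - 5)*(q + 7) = q^3 + 2*q^2 - 35*q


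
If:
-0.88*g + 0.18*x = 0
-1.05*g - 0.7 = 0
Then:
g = -0.67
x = -3.26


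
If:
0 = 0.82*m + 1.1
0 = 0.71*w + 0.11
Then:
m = -1.34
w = -0.15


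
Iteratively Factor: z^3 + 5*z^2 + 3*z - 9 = (z + 3)*(z^2 + 2*z - 3) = (z - 1)*(z + 3)*(z + 3)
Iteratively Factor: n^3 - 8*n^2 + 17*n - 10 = (n - 1)*(n^2 - 7*n + 10) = (n - 5)*(n - 1)*(n - 2)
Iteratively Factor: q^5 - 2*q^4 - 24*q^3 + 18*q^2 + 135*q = (q - 5)*(q^4 + 3*q^3 - 9*q^2 - 27*q) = (q - 5)*(q - 3)*(q^3 + 6*q^2 + 9*q) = q*(q - 5)*(q - 3)*(q^2 + 6*q + 9) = q*(q - 5)*(q - 3)*(q + 3)*(q + 3)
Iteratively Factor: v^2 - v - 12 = (v - 4)*(v + 3)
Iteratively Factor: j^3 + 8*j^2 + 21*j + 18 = (j + 3)*(j^2 + 5*j + 6) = (j + 2)*(j + 3)*(j + 3)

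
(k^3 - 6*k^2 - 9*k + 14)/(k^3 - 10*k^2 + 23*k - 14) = (k + 2)/(k - 2)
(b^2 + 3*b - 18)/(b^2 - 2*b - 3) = (b + 6)/(b + 1)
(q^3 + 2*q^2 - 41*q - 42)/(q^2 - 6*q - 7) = (q^2 + q - 42)/(q - 7)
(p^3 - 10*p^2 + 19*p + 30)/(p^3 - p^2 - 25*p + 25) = (p^2 - 5*p - 6)/(p^2 + 4*p - 5)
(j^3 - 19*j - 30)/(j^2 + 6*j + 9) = (j^2 - 3*j - 10)/(j + 3)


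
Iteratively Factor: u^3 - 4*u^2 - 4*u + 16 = (u - 2)*(u^2 - 2*u - 8) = (u - 2)*(u + 2)*(u - 4)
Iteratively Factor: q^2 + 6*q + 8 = (q + 4)*(q + 2)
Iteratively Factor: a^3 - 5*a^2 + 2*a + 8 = (a - 2)*(a^2 - 3*a - 4) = (a - 2)*(a + 1)*(a - 4)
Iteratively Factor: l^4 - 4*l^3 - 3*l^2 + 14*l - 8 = (l - 1)*(l^3 - 3*l^2 - 6*l + 8) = (l - 4)*(l - 1)*(l^2 + l - 2) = (l - 4)*(l - 1)^2*(l + 2)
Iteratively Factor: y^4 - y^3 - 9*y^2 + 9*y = (y - 1)*(y^3 - 9*y) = y*(y - 1)*(y^2 - 9) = y*(y - 3)*(y - 1)*(y + 3)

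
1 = 1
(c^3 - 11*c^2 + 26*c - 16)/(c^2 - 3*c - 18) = (-c^3 + 11*c^2 - 26*c + 16)/(-c^2 + 3*c + 18)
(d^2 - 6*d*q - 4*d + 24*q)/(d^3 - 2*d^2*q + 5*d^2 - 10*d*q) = (d^2 - 6*d*q - 4*d + 24*q)/(d*(d^2 - 2*d*q + 5*d - 10*q))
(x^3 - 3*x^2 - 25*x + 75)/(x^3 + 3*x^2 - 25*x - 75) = (x - 3)/(x + 3)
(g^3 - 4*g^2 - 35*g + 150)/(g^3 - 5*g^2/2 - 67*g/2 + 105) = 2*(g - 5)/(2*g - 7)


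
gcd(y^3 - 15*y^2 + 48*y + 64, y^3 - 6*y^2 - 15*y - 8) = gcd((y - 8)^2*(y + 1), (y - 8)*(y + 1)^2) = y^2 - 7*y - 8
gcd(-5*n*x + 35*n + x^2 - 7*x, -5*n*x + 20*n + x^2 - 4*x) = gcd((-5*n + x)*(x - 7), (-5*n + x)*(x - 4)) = -5*n + x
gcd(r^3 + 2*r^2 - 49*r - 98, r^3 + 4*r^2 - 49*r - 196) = r^2 - 49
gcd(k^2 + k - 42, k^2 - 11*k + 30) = k - 6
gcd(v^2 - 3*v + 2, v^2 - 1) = v - 1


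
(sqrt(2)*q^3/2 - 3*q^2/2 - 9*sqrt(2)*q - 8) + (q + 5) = sqrt(2)*q^3/2 - 3*q^2/2 - 9*sqrt(2)*q + q - 3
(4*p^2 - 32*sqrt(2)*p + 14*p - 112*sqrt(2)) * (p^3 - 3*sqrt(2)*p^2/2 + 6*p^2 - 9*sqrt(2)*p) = 4*p^5 - 38*sqrt(2)*p^4 + 38*p^4 - 361*sqrt(2)*p^3 + 180*p^3 - 798*sqrt(2)*p^2 + 912*p^2 + 2016*p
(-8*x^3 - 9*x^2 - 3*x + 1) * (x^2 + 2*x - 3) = -8*x^5 - 25*x^4 + 3*x^3 + 22*x^2 + 11*x - 3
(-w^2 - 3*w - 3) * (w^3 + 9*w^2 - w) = -w^5 - 12*w^4 - 29*w^3 - 24*w^2 + 3*w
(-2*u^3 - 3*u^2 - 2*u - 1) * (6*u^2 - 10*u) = -12*u^5 + 2*u^4 + 18*u^3 + 14*u^2 + 10*u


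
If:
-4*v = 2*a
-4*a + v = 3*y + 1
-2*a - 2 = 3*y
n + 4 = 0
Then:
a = 2/5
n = -4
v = -1/5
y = -14/15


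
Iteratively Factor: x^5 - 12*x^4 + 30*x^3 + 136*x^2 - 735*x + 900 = (x - 5)*(x^4 - 7*x^3 - 5*x^2 + 111*x - 180) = (x - 5)*(x - 3)*(x^3 - 4*x^2 - 17*x + 60) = (x - 5)^2*(x - 3)*(x^2 + x - 12) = (x - 5)^2*(x - 3)*(x + 4)*(x - 3)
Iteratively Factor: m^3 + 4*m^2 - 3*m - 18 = (m + 3)*(m^2 + m - 6) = (m + 3)^2*(m - 2)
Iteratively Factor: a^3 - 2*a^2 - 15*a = (a + 3)*(a^2 - 5*a) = a*(a + 3)*(a - 5)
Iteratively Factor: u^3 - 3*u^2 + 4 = (u - 2)*(u^2 - u - 2) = (u - 2)*(u + 1)*(u - 2)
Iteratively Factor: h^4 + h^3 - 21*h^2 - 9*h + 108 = (h + 3)*(h^3 - 2*h^2 - 15*h + 36) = (h - 3)*(h + 3)*(h^2 + h - 12) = (h - 3)*(h + 3)*(h + 4)*(h - 3)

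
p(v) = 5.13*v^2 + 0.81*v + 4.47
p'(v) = 10.26*v + 0.81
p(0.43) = 5.77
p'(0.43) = 5.22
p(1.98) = 26.19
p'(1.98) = 21.12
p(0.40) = 5.61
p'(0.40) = 4.91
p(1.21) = 12.96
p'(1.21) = 13.22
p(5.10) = 142.03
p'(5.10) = 53.14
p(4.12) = 94.89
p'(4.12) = 43.08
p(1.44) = 16.27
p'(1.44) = 15.58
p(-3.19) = 54.09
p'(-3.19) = -31.92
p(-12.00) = 733.47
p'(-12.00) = -122.31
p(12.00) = 752.91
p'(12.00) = 123.93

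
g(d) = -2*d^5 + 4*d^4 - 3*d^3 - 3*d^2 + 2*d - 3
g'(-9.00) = -77947.00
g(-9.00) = 146265.00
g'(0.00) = 2.00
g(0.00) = -3.00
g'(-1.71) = -179.56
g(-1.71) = 63.25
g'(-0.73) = -7.48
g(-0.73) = -3.34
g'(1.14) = -9.72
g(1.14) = -6.16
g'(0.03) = 1.81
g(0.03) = -2.94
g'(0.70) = -3.52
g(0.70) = -3.47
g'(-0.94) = -21.41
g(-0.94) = -0.45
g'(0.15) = 0.95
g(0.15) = -2.78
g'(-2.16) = -405.95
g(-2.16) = 190.02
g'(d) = -10*d^4 + 16*d^3 - 9*d^2 - 6*d + 2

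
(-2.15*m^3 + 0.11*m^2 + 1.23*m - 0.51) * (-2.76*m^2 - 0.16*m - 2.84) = 5.934*m^5 + 0.0404*m^4 + 2.6936*m^3 + 0.8984*m^2 - 3.4116*m + 1.4484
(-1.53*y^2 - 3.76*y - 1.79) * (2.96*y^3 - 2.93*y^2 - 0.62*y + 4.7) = -4.5288*y^5 - 6.6467*y^4 + 6.667*y^3 + 0.3849*y^2 - 16.5622*y - 8.413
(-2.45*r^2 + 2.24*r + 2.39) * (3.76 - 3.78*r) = 9.261*r^3 - 17.6792*r^2 - 0.611800000000001*r + 8.9864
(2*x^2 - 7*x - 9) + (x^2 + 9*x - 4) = 3*x^2 + 2*x - 13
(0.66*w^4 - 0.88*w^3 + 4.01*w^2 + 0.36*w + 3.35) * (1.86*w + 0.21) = 1.2276*w^5 - 1.4982*w^4 + 7.2738*w^3 + 1.5117*w^2 + 6.3066*w + 0.7035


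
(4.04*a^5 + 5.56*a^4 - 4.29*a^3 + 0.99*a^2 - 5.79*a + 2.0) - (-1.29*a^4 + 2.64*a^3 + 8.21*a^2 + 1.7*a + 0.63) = 4.04*a^5 + 6.85*a^4 - 6.93*a^3 - 7.22*a^2 - 7.49*a + 1.37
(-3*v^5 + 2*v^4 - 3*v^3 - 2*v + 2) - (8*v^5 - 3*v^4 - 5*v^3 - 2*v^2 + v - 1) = -11*v^5 + 5*v^4 + 2*v^3 + 2*v^2 - 3*v + 3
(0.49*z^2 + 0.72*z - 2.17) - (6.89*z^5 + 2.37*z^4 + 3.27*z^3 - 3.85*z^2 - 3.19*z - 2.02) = -6.89*z^5 - 2.37*z^4 - 3.27*z^3 + 4.34*z^2 + 3.91*z - 0.15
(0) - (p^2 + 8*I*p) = -p^2 - 8*I*p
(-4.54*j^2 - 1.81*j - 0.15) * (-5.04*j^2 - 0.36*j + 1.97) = 22.8816*j^4 + 10.7568*j^3 - 7.5362*j^2 - 3.5117*j - 0.2955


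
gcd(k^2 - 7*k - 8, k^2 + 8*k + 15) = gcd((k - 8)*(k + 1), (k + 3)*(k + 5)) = 1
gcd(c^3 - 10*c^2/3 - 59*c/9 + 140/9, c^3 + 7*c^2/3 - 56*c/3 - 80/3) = c - 4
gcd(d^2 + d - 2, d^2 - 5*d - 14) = d + 2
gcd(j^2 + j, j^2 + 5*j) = j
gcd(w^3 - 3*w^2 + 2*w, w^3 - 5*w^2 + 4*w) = w^2 - w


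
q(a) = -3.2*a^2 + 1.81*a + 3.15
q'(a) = 1.81 - 6.4*a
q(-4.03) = -56.12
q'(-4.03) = 27.60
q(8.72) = -224.39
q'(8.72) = -54.00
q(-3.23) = -36.08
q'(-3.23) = 22.48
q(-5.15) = -91.04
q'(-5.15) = 34.77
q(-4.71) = -76.36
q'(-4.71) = 31.95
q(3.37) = -27.09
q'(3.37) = -19.76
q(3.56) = -30.96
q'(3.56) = -20.97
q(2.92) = -18.85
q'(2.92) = -16.88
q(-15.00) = -744.00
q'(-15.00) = 97.81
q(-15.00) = -744.00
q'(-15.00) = 97.81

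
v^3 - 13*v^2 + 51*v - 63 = (v - 7)*(v - 3)^2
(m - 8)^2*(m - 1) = m^3 - 17*m^2 + 80*m - 64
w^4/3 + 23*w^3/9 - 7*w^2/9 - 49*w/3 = w*(w/3 + 1)*(w - 7/3)*(w + 7)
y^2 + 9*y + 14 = (y + 2)*(y + 7)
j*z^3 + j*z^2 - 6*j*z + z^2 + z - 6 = (z - 2)*(z + 3)*(j*z + 1)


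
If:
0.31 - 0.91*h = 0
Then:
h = 0.34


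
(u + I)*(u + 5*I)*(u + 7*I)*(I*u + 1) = I*u^4 - 12*u^3 - 34*I*u^2 - 12*u - 35*I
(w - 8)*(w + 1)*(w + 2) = w^3 - 5*w^2 - 22*w - 16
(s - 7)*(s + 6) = s^2 - s - 42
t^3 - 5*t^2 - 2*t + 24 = (t - 4)*(t - 3)*(t + 2)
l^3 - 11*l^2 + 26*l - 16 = (l - 8)*(l - 2)*(l - 1)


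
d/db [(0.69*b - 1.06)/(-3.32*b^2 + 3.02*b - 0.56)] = (2.2908*b^2 - 7.0384*b + 2.8148)/(11.0224*b^4 - 20.0528*b^3 + 12.8388*b^2 - 3.3824*b + 0.3136)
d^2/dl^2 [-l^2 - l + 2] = -2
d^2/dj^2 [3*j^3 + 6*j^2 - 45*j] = 18*j + 12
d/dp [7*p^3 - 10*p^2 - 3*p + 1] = 21*p^2 - 20*p - 3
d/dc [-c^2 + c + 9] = 1 - 2*c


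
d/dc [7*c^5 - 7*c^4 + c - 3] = 35*c^4 - 28*c^3 + 1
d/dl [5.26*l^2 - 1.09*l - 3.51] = 10.52*l - 1.09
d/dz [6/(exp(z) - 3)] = -6*exp(z)/(exp(z) - 3)^2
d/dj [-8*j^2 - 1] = -16*j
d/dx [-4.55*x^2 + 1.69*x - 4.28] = 1.69 - 9.1*x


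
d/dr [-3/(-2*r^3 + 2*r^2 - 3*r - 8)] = 3*(-6*r^2 + 4*r - 3)/(2*r^3 - 2*r^2 + 3*r + 8)^2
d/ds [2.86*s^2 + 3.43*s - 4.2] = 5.72*s + 3.43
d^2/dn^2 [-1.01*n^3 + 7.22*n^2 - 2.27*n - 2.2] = 14.44 - 6.06*n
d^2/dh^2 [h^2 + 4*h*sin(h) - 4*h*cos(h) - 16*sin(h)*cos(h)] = 4*sqrt(2)*h*cos(h + pi/4) + 32*sin(2*h) + 8*sqrt(2)*sin(h + pi/4) + 2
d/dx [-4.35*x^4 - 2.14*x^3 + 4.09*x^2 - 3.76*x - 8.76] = -17.4*x^3 - 6.42*x^2 + 8.18*x - 3.76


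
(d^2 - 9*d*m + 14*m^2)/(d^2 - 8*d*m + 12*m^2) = (d - 7*m)/(d - 6*m)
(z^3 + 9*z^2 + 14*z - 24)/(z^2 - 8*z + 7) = (z^2 + 10*z + 24)/(z - 7)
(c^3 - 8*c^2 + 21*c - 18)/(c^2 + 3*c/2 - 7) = 2*(c^2 - 6*c + 9)/(2*c + 7)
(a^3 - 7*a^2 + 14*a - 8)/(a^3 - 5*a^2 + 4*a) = (a - 2)/a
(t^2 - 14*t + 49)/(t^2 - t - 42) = (t - 7)/(t + 6)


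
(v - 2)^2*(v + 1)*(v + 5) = v^4 + 2*v^3 - 15*v^2 + 4*v + 20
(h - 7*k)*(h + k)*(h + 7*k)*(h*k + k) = h^4*k + h^3*k^2 + h^3*k - 49*h^2*k^3 + h^2*k^2 - 49*h*k^4 - 49*h*k^3 - 49*k^4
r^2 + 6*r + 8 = (r + 2)*(r + 4)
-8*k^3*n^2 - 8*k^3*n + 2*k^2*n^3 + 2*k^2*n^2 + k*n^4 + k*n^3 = n*(-2*k + n)*(4*k + n)*(k*n + k)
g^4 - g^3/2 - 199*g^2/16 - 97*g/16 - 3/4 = (g - 4)*(g + 1/4)^2*(g + 3)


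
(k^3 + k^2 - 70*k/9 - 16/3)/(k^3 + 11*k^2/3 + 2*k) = (k - 8/3)/k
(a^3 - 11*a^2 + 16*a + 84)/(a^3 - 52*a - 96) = (a^2 - 13*a + 42)/(a^2 - 2*a - 48)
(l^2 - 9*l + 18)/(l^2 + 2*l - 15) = (l - 6)/(l + 5)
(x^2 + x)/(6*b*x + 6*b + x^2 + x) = x/(6*b + x)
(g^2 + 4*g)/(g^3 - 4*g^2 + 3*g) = (g + 4)/(g^2 - 4*g + 3)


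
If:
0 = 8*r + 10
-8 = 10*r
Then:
No Solution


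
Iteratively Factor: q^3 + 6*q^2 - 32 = (q + 4)*(q^2 + 2*q - 8) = (q + 4)^2*(q - 2)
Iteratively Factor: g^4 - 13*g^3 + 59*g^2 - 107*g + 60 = (g - 3)*(g^3 - 10*g^2 + 29*g - 20) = (g - 3)*(g - 1)*(g^2 - 9*g + 20) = (g - 4)*(g - 3)*(g - 1)*(g - 5)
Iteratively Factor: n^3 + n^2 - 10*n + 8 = (n - 2)*(n^2 + 3*n - 4) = (n - 2)*(n - 1)*(n + 4)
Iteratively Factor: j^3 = (j)*(j^2) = j^2*(j)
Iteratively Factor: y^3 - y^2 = (y)*(y^2 - y) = y^2*(y - 1)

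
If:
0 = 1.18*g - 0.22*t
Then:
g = 0.186440677966102*t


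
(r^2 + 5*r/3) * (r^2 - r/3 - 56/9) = r^4 + 4*r^3/3 - 61*r^2/9 - 280*r/27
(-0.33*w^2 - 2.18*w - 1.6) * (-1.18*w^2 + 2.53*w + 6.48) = 0.3894*w^4 + 1.7375*w^3 - 5.7658*w^2 - 18.1744*w - 10.368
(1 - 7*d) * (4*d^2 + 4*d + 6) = -28*d^3 - 24*d^2 - 38*d + 6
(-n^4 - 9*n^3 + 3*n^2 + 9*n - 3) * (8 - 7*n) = 7*n^5 + 55*n^4 - 93*n^3 - 39*n^2 + 93*n - 24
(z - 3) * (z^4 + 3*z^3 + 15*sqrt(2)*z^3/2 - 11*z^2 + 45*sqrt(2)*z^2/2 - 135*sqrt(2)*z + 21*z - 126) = z^5 + 15*sqrt(2)*z^4/2 - 20*z^3 - 405*sqrt(2)*z^2/2 + 54*z^2 - 189*z + 405*sqrt(2)*z + 378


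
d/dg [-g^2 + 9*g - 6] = 9 - 2*g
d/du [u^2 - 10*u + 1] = 2*u - 10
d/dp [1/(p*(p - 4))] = 2*(2 - p)/(p^2*(p^2 - 8*p + 16))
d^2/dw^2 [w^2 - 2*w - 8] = 2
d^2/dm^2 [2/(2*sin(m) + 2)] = (2 - sin(m))/(sin(m) + 1)^2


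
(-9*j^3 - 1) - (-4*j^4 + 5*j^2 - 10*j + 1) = 4*j^4 - 9*j^3 - 5*j^2 + 10*j - 2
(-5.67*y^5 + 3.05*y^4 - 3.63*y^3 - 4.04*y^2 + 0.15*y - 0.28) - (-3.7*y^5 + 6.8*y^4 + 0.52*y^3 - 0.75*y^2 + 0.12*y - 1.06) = -1.97*y^5 - 3.75*y^4 - 4.15*y^3 - 3.29*y^2 + 0.03*y + 0.78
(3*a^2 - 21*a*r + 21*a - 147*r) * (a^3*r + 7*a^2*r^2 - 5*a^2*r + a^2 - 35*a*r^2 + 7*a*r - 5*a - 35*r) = 3*a^5*r + 6*a^4*r + 3*a^4 - 147*a^3*r^3 - 105*a^3*r + 6*a^3 - 294*a^2*r^3 - 147*a^2*r^2 - 105*a^2 + 5145*a*r^3 - 294*a*r^2 + 5145*r^2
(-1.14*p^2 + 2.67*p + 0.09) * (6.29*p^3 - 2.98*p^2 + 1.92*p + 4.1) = -7.1706*p^5 + 20.1915*p^4 - 9.5793*p^3 + 0.1842*p^2 + 11.1198*p + 0.369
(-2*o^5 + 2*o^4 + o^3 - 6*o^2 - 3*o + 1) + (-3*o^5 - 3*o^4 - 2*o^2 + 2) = -5*o^5 - o^4 + o^3 - 8*o^2 - 3*o + 3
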